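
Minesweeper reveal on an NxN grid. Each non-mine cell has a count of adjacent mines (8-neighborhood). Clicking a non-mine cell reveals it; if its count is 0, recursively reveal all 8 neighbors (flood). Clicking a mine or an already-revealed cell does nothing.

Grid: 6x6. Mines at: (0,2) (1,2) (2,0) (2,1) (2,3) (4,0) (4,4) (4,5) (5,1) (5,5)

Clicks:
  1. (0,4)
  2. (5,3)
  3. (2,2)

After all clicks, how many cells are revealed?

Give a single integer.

Click 1 (0,4) count=0: revealed 10 new [(0,3) (0,4) (0,5) (1,3) (1,4) (1,5) (2,4) (2,5) (3,4) (3,5)] -> total=10
Click 2 (5,3) count=1: revealed 1 new [(5,3)] -> total=11
Click 3 (2,2) count=3: revealed 1 new [(2,2)] -> total=12

Answer: 12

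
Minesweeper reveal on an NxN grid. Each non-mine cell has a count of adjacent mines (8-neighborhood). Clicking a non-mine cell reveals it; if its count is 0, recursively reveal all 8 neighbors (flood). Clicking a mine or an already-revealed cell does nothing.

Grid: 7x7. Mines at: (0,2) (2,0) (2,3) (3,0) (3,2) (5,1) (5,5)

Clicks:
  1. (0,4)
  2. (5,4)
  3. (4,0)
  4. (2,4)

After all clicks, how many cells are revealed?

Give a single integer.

Answer: 19

Derivation:
Click 1 (0,4) count=0: revealed 17 new [(0,3) (0,4) (0,5) (0,6) (1,3) (1,4) (1,5) (1,6) (2,4) (2,5) (2,6) (3,4) (3,5) (3,6) (4,4) (4,5) (4,6)] -> total=17
Click 2 (5,4) count=1: revealed 1 new [(5,4)] -> total=18
Click 3 (4,0) count=2: revealed 1 new [(4,0)] -> total=19
Click 4 (2,4) count=1: revealed 0 new [(none)] -> total=19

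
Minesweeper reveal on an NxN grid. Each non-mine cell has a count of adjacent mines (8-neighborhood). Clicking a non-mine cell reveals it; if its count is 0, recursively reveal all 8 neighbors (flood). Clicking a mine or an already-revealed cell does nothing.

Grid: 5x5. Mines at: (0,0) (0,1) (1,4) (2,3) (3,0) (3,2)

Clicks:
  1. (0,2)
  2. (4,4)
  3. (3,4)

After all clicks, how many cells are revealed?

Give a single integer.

Answer: 5

Derivation:
Click 1 (0,2) count=1: revealed 1 new [(0,2)] -> total=1
Click 2 (4,4) count=0: revealed 4 new [(3,3) (3,4) (4,3) (4,4)] -> total=5
Click 3 (3,4) count=1: revealed 0 new [(none)] -> total=5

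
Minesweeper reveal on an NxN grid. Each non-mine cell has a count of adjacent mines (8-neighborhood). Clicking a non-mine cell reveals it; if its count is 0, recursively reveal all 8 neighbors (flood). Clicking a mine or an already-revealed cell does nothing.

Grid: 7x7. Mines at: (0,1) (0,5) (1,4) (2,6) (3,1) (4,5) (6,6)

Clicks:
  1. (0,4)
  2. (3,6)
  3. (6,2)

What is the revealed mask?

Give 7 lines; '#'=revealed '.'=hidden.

Click 1 (0,4) count=2: revealed 1 new [(0,4)] -> total=1
Click 2 (3,6) count=2: revealed 1 new [(3,6)] -> total=2
Click 3 (6,2) count=0: revealed 23 new [(2,2) (2,3) (2,4) (3,2) (3,3) (3,4) (4,0) (4,1) (4,2) (4,3) (4,4) (5,0) (5,1) (5,2) (5,3) (5,4) (5,5) (6,0) (6,1) (6,2) (6,3) (6,4) (6,5)] -> total=25

Answer: ....#..
.......
..###..
..###.#
#####..
######.
######.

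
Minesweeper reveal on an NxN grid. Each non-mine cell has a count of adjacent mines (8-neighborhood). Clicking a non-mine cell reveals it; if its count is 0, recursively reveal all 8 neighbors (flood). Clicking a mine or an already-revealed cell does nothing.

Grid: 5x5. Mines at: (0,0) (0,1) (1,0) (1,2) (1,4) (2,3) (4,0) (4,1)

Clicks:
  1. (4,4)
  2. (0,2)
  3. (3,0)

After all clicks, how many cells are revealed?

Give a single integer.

Click 1 (4,4) count=0: revealed 6 new [(3,2) (3,3) (3,4) (4,2) (4,3) (4,4)] -> total=6
Click 2 (0,2) count=2: revealed 1 new [(0,2)] -> total=7
Click 3 (3,0) count=2: revealed 1 new [(3,0)] -> total=8

Answer: 8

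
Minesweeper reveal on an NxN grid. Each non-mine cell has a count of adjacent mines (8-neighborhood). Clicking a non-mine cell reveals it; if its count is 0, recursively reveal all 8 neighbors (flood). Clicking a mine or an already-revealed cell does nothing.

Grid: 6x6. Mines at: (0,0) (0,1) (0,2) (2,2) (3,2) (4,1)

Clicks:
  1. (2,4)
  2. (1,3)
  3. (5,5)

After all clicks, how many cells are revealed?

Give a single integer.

Click 1 (2,4) count=0: revealed 20 new [(0,3) (0,4) (0,5) (1,3) (1,4) (1,5) (2,3) (2,4) (2,5) (3,3) (3,4) (3,5) (4,2) (4,3) (4,4) (4,5) (5,2) (5,3) (5,4) (5,5)] -> total=20
Click 2 (1,3) count=2: revealed 0 new [(none)] -> total=20
Click 3 (5,5) count=0: revealed 0 new [(none)] -> total=20

Answer: 20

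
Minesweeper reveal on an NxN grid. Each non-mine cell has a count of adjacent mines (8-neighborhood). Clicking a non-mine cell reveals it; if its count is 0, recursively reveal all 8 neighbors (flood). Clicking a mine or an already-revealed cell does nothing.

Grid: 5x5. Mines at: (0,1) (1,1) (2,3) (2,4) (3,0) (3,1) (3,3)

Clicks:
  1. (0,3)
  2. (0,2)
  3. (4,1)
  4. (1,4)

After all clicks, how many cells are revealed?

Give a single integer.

Click 1 (0,3) count=0: revealed 6 new [(0,2) (0,3) (0,4) (1,2) (1,3) (1,4)] -> total=6
Click 2 (0,2) count=2: revealed 0 new [(none)] -> total=6
Click 3 (4,1) count=2: revealed 1 new [(4,1)] -> total=7
Click 4 (1,4) count=2: revealed 0 new [(none)] -> total=7

Answer: 7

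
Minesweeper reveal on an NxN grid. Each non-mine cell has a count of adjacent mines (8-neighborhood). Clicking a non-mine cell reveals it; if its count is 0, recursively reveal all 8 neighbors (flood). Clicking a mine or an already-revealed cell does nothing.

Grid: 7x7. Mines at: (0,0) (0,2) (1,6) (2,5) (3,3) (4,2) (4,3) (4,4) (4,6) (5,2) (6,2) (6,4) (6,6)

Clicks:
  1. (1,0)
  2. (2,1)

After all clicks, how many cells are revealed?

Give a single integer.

Answer: 15

Derivation:
Click 1 (1,0) count=1: revealed 1 new [(1,0)] -> total=1
Click 2 (2,1) count=0: revealed 14 new [(1,1) (1,2) (2,0) (2,1) (2,2) (3,0) (3,1) (3,2) (4,0) (4,1) (5,0) (5,1) (6,0) (6,1)] -> total=15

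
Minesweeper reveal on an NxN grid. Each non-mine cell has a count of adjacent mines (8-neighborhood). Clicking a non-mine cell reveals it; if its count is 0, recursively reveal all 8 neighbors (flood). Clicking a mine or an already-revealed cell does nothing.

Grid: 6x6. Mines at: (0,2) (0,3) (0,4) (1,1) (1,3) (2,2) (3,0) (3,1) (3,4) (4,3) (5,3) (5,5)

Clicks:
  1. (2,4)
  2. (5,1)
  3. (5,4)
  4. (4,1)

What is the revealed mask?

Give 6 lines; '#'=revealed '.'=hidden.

Answer: ......
......
....#.
......
###...
###.#.

Derivation:
Click 1 (2,4) count=2: revealed 1 new [(2,4)] -> total=1
Click 2 (5,1) count=0: revealed 6 new [(4,0) (4,1) (4,2) (5,0) (5,1) (5,2)] -> total=7
Click 3 (5,4) count=3: revealed 1 new [(5,4)] -> total=8
Click 4 (4,1) count=2: revealed 0 new [(none)] -> total=8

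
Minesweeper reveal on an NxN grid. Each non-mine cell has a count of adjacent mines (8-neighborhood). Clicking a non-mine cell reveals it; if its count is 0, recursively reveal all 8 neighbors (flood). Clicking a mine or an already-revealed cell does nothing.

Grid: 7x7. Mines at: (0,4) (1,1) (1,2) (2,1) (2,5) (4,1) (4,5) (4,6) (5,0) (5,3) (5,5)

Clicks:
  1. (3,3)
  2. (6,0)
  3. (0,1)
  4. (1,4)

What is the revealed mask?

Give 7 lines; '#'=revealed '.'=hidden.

Click 1 (3,3) count=0: revealed 9 new [(2,2) (2,3) (2,4) (3,2) (3,3) (3,4) (4,2) (4,3) (4,4)] -> total=9
Click 2 (6,0) count=1: revealed 1 new [(6,0)] -> total=10
Click 3 (0,1) count=2: revealed 1 new [(0,1)] -> total=11
Click 4 (1,4) count=2: revealed 1 new [(1,4)] -> total=12

Answer: .#.....
....#..
..###..
..###..
..###..
.......
#......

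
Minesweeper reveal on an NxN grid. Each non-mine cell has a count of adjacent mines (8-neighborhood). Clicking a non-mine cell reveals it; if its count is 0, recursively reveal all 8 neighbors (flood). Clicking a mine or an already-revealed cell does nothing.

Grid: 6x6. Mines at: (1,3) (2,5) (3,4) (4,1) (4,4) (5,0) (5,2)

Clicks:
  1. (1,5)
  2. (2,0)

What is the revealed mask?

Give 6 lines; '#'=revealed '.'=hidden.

Click 1 (1,5) count=1: revealed 1 new [(1,5)] -> total=1
Click 2 (2,0) count=0: revealed 12 new [(0,0) (0,1) (0,2) (1,0) (1,1) (1,2) (2,0) (2,1) (2,2) (3,0) (3,1) (3,2)] -> total=13

Answer: ###...
###..#
###...
###...
......
......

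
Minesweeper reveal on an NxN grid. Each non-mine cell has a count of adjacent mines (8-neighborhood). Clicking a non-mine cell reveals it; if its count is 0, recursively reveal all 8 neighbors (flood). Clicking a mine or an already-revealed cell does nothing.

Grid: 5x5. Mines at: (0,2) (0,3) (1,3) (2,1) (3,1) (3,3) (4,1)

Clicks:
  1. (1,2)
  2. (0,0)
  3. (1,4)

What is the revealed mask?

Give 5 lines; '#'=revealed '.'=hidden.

Click 1 (1,2) count=4: revealed 1 new [(1,2)] -> total=1
Click 2 (0,0) count=0: revealed 4 new [(0,0) (0,1) (1,0) (1,1)] -> total=5
Click 3 (1,4) count=2: revealed 1 new [(1,4)] -> total=6

Answer: ##...
###.#
.....
.....
.....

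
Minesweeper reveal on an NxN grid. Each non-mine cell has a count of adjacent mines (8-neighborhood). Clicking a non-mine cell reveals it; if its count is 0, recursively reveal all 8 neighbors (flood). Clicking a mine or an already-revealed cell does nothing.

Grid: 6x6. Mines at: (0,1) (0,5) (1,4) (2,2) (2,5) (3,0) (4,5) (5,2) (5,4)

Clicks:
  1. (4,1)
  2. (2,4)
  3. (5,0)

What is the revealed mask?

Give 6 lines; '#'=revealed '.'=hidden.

Click 1 (4,1) count=2: revealed 1 new [(4,1)] -> total=1
Click 2 (2,4) count=2: revealed 1 new [(2,4)] -> total=2
Click 3 (5,0) count=0: revealed 3 new [(4,0) (5,0) (5,1)] -> total=5

Answer: ......
......
....#.
......
##....
##....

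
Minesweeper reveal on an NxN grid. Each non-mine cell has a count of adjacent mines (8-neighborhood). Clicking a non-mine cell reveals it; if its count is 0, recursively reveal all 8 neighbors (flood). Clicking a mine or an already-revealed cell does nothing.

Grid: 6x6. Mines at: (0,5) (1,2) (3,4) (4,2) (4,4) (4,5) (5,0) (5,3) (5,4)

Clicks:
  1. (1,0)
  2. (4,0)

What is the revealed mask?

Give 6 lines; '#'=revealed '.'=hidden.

Answer: ##....
##....
##....
##....
##....
......

Derivation:
Click 1 (1,0) count=0: revealed 10 new [(0,0) (0,1) (1,0) (1,1) (2,0) (2,1) (3,0) (3,1) (4,0) (4,1)] -> total=10
Click 2 (4,0) count=1: revealed 0 new [(none)] -> total=10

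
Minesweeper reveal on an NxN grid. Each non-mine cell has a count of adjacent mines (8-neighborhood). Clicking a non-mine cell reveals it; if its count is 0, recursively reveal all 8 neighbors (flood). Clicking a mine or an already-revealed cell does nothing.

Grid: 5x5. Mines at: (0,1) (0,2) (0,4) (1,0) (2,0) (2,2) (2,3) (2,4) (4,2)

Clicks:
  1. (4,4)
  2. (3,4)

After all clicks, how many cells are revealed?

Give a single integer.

Answer: 4

Derivation:
Click 1 (4,4) count=0: revealed 4 new [(3,3) (3,4) (4,3) (4,4)] -> total=4
Click 2 (3,4) count=2: revealed 0 new [(none)] -> total=4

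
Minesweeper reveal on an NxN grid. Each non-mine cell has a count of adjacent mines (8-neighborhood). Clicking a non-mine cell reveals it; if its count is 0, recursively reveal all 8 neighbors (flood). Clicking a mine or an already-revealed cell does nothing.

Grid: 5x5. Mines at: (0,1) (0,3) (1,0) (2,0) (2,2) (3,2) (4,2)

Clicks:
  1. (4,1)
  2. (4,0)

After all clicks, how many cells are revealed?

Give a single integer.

Answer: 4

Derivation:
Click 1 (4,1) count=2: revealed 1 new [(4,1)] -> total=1
Click 2 (4,0) count=0: revealed 3 new [(3,0) (3,1) (4,0)] -> total=4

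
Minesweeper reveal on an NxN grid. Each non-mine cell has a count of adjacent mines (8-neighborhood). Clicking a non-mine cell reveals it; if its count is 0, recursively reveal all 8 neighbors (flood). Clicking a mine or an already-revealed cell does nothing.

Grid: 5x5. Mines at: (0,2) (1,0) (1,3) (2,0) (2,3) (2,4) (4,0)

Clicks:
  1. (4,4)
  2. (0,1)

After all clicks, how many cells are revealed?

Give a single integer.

Answer: 9

Derivation:
Click 1 (4,4) count=0: revealed 8 new [(3,1) (3,2) (3,3) (3,4) (4,1) (4,2) (4,3) (4,4)] -> total=8
Click 2 (0,1) count=2: revealed 1 new [(0,1)] -> total=9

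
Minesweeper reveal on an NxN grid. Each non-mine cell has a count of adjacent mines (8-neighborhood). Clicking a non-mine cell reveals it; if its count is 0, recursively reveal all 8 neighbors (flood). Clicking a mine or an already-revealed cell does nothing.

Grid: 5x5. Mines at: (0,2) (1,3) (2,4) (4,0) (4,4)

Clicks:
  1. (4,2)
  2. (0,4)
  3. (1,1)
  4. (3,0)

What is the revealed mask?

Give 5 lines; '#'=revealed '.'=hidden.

Answer: ##..#
###..
####.
####.
.###.

Derivation:
Click 1 (4,2) count=0: revealed 16 new [(0,0) (0,1) (1,0) (1,1) (1,2) (2,0) (2,1) (2,2) (2,3) (3,0) (3,1) (3,2) (3,3) (4,1) (4,2) (4,3)] -> total=16
Click 2 (0,4) count=1: revealed 1 new [(0,4)] -> total=17
Click 3 (1,1) count=1: revealed 0 new [(none)] -> total=17
Click 4 (3,0) count=1: revealed 0 new [(none)] -> total=17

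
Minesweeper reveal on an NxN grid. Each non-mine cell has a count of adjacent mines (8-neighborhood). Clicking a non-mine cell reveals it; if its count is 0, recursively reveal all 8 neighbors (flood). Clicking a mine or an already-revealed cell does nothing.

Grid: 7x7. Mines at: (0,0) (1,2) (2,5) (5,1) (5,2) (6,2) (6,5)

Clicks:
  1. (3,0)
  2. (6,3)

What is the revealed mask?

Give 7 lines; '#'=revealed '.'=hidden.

Answer: .......
##.....
#####..
#######
#######
...####
...#...

Derivation:
Click 1 (3,0) count=0: revealed 25 new [(1,0) (1,1) (2,0) (2,1) (2,2) (2,3) (2,4) (3,0) (3,1) (3,2) (3,3) (3,4) (3,5) (3,6) (4,0) (4,1) (4,2) (4,3) (4,4) (4,5) (4,6) (5,3) (5,4) (5,5) (5,6)] -> total=25
Click 2 (6,3) count=2: revealed 1 new [(6,3)] -> total=26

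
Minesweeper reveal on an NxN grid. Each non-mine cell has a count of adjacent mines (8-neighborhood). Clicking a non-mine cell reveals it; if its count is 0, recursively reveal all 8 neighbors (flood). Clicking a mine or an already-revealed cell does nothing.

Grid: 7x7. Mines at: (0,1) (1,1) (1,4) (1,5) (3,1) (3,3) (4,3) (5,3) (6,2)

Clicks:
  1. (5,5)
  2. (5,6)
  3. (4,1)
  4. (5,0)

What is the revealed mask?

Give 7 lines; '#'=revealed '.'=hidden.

Click 1 (5,5) count=0: revealed 15 new [(2,4) (2,5) (2,6) (3,4) (3,5) (3,6) (4,4) (4,5) (4,6) (5,4) (5,5) (5,6) (6,4) (6,5) (6,6)] -> total=15
Click 2 (5,6) count=0: revealed 0 new [(none)] -> total=15
Click 3 (4,1) count=1: revealed 1 new [(4,1)] -> total=16
Click 4 (5,0) count=0: revealed 5 new [(4,0) (5,0) (5,1) (6,0) (6,1)] -> total=21

Answer: .......
.......
....###
....###
##..###
##..###
##..###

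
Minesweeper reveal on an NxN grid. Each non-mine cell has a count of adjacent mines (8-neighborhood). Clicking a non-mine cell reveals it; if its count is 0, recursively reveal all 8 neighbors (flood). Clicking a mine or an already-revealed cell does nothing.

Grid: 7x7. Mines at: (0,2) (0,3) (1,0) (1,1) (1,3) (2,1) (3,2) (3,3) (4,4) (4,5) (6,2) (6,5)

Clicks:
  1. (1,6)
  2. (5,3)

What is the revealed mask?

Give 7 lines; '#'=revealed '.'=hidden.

Click 1 (1,6) count=0: revealed 12 new [(0,4) (0,5) (0,6) (1,4) (1,5) (1,6) (2,4) (2,5) (2,6) (3,4) (3,5) (3,6)] -> total=12
Click 2 (5,3) count=2: revealed 1 new [(5,3)] -> total=13

Answer: ....###
....###
....###
....###
.......
...#...
.......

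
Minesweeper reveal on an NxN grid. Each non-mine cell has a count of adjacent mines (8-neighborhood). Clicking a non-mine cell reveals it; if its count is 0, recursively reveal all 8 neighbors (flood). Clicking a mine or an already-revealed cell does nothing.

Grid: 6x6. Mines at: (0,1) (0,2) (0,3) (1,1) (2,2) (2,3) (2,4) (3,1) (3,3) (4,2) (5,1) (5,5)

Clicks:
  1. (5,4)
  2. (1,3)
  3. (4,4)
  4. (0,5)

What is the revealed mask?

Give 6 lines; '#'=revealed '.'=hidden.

Answer: ....##
...###
......
......
....#.
....#.

Derivation:
Click 1 (5,4) count=1: revealed 1 new [(5,4)] -> total=1
Click 2 (1,3) count=5: revealed 1 new [(1,3)] -> total=2
Click 3 (4,4) count=2: revealed 1 new [(4,4)] -> total=3
Click 4 (0,5) count=0: revealed 4 new [(0,4) (0,5) (1,4) (1,5)] -> total=7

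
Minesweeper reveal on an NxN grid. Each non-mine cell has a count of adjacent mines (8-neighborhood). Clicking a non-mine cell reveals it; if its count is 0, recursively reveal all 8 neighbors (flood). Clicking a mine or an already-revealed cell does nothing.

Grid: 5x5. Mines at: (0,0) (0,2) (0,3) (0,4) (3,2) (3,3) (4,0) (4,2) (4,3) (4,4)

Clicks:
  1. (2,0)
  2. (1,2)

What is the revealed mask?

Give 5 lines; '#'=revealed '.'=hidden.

Click 1 (2,0) count=0: revealed 6 new [(1,0) (1,1) (2,0) (2,1) (3,0) (3,1)] -> total=6
Click 2 (1,2) count=2: revealed 1 new [(1,2)] -> total=7

Answer: .....
###..
##...
##...
.....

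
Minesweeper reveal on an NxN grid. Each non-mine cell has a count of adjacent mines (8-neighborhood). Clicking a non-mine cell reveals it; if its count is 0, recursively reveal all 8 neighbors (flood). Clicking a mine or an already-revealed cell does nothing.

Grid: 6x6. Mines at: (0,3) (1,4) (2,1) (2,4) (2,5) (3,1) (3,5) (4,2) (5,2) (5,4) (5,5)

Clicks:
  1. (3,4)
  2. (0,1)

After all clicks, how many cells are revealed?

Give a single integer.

Answer: 7

Derivation:
Click 1 (3,4) count=3: revealed 1 new [(3,4)] -> total=1
Click 2 (0,1) count=0: revealed 6 new [(0,0) (0,1) (0,2) (1,0) (1,1) (1,2)] -> total=7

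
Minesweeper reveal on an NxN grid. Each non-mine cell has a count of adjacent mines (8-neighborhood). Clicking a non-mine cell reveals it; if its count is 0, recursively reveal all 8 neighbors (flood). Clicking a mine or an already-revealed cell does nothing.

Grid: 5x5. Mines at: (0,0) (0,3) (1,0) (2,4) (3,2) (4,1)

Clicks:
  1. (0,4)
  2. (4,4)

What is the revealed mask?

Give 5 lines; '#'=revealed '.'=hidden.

Answer: ....#
.....
.....
...##
...##

Derivation:
Click 1 (0,4) count=1: revealed 1 new [(0,4)] -> total=1
Click 2 (4,4) count=0: revealed 4 new [(3,3) (3,4) (4,3) (4,4)] -> total=5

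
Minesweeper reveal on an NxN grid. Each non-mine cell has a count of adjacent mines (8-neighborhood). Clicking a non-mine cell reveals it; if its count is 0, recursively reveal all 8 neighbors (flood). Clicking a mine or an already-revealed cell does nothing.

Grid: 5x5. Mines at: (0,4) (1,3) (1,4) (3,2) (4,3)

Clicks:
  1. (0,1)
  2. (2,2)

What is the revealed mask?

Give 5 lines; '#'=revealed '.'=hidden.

Answer: ###..
###..
###..
##...
##...

Derivation:
Click 1 (0,1) count=0: revealed 13 new [(0,0) (0,1) (0,2) (1,0) (1,1) (1,2) (2,0) (2,1) (2,2) (3,0) (3,1) (4,0) (4,1)] -> total=13
Click 2 (2,2) count=2: revealed 0 new [(none)] -> total=13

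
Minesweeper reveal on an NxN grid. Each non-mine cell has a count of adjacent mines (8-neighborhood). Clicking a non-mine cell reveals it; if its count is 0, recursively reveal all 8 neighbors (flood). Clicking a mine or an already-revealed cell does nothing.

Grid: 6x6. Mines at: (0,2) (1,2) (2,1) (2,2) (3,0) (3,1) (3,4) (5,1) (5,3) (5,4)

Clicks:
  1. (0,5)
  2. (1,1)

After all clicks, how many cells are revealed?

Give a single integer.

Click 1 (0,5) count=0: revealed 9 new [(0,3) (0,4) (0,5) (1,3) (1,4) (1,5) (2,3) (2,4) (2,5)] -> total=9
Click 2 (1,1) count=4: revealed 1 new [(1,1)] -> total=10

Answer: 10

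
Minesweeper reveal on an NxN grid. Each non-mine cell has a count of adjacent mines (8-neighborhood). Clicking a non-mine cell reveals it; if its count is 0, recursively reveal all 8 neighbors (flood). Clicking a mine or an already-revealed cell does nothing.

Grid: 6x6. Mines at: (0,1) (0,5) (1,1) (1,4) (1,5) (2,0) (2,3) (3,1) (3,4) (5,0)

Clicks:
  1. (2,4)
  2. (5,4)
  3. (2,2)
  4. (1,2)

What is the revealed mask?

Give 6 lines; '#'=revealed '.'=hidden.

Click 1 (2,4) count=4: revealed 1 new [(2,4)] -> total=1
Click 2 (5,4) count=0: revealed 10 new [(4,1) (4,2) (4,3) (4,4) (4,5) (5,1) (5,2) (5,3) (5,4) (5,5)] -> total=11
Click 3 (2,2) count=3: revealed 1 new [(2,2)] -> total=12
Click 4 (1,2) count=3: revealed 1 new [(1,2)] -> total=13

Answer: ......
..#...
..#.#.
......
.#####
.#####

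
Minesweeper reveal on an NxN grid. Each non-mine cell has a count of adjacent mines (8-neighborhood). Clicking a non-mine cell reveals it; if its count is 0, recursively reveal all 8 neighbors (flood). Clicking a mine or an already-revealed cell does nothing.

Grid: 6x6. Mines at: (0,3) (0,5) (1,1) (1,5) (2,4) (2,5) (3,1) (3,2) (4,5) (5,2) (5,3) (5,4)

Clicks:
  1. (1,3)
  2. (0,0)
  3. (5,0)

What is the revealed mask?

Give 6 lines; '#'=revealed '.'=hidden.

Click 1 (1,3) count=2: revealed 1 new [(1,3)] -> total=1
Click 2 (0,0) count=1: revealed 1 new [(0,0)] -> total=2
Click 3 (5,0) count=0: revealed 4 new [(4,0) (4,1) (5,0) (5,1)] -> total=6

Answer: #.....
...#..
......
......
##....
##....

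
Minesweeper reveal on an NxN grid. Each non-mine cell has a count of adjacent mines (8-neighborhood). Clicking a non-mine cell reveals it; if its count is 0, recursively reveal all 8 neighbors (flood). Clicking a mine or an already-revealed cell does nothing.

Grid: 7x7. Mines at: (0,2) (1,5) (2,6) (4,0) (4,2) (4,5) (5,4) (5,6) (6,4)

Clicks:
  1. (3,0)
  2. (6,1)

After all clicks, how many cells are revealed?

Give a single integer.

Answer: 9

Derivation:
Click 1 (3,0) count=1: revealed 1 new [(3,0)] -> total=1
Click 2 (6,1) count=0: revealed 8 new [(5,0) (5,1) (5,2) (5,3) (6,0) (6,1) (6,2) (6,3)] -> total=9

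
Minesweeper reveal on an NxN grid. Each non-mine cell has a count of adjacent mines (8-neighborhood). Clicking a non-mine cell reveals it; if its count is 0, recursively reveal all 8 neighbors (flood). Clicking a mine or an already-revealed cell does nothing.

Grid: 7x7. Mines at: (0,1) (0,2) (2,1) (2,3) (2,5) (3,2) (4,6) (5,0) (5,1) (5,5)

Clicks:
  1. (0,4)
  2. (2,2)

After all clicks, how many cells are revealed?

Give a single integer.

Click 1 (0,4) count=0: revealed 8 new [(0,3) (0,4) (0,5) (0,6) (1,3) (1,4) (1,5) (1,6)] -> total=8
Click 2 (2,2) count=3: revealed 1 new [(2,2)] -> total=9

Answer: 9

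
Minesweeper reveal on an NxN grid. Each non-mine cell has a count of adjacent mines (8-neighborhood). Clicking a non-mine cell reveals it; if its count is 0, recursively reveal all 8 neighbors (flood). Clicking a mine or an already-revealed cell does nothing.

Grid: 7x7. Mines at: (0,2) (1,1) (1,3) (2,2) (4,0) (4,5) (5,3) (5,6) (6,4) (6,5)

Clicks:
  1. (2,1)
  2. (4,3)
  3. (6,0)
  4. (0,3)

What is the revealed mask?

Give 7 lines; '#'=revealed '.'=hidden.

Click 1 (2,1) count=2: revealed 1 new [(2,1)] -> total=1
Click 2 (4,3) count=1: revealed 1 new [(4,3)] -> total=2
Click 3 (6,0) count=0: revealed 6 new [(5,0) (5,1) (5,2) (6,0) (6,1) (6,2)] -> total=8
Click 4 (0,3) count=2: revealed 1 new [(0,3)] -> total=9

Answer: ...#...
.......
.#.....
.......
...#...
###....
###....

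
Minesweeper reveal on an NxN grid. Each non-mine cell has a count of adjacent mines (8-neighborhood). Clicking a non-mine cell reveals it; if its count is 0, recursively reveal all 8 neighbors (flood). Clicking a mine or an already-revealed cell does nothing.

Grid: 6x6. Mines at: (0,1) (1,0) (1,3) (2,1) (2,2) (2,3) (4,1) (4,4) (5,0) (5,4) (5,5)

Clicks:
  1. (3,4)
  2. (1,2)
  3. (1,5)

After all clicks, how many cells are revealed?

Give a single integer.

Answer: 9

Derivation:
Click 1 (3,4) count=2: revealed 1 new [(3,4)] -> total=1
Click 2 (1,2) count=5: revealed 1 new [(1,2)] -> total=2
Click 3 (1,5) count=0: revealed 7 new [(0,4) (0,5) (1,4) (1,5) (2,4) (2,5) (3,5)] -> total=9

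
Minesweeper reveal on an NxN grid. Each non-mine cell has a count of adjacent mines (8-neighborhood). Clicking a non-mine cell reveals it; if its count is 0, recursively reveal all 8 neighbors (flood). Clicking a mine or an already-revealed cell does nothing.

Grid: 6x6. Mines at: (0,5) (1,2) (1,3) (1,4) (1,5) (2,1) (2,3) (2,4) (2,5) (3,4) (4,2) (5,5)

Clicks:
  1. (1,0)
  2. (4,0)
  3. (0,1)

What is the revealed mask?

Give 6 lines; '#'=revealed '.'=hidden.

Answer: .#....
#.....
......
##....
##....
##....

Derivation:
Click 1 (1,0) count=1: revealed 1 new [(1,0)] -> total=1
Click 2 (4,0) count=0: revealed 6 new [(3,0) (3,1) (4,0) (4,1) (5,0) (5,1)] -> total=7
Click 3 (0,1) count=1: revealed 1 new [(0,1)] -> total=8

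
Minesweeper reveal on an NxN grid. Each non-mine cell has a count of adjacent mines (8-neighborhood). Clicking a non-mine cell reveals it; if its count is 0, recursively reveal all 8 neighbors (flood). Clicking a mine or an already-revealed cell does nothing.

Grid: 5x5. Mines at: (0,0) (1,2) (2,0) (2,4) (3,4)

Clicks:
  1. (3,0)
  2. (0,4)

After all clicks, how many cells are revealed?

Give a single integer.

Click 1 (3,0) count=1: revealed 1 new [(3,0)] -> total=1
Click 2 (0,4) count=0: revealed 4 new [(0,3) (0,4) (1,3) (1,4)] -> total=5

Answer: 5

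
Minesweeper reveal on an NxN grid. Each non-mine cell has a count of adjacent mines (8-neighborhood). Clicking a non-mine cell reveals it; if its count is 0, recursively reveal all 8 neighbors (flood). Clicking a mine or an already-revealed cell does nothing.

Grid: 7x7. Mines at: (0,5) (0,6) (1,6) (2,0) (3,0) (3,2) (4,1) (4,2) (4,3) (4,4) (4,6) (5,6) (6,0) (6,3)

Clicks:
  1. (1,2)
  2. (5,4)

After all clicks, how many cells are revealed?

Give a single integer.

Click 1 (1,2) count=0: revealed 19 new [(0,0) (0,1) (0,2) (0,3) (0,4) (1,0) (1,1) (1,2) (1,3) (1,4) (1,5) (2,1) (2,2) (2,3) (2,4) (2,5) (3,3) (3,4) (3,5)] -> total=19
Click 2 (5,4) count=3: revealed 1 new [(5,4)] -> total=20

Answer: 20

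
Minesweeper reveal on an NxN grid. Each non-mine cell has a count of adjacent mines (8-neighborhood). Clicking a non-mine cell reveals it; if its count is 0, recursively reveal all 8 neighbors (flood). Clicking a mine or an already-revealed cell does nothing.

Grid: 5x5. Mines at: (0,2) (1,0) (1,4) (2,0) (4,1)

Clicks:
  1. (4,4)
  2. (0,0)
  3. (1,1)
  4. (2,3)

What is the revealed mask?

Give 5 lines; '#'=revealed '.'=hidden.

Click 1 (4,4) count=0: revealed 14 new [(1,1) (1,2) (1,3) (2,1) (2,2) (2,3) (2,4) (3,1) (3,2) (3,3) (3,4) (4,2) (4,3) (4,4)] -> total=14
Click 2 (0,0) count=1: revealed 1 new [(0,0)] -> total=15
Click 3 (1,1) count=3: revealed 0 new [(none)] -> total=15
Click 4 (2,3) count=1: revealed 0 new [(none)] -> total=15

Answer: #....
.###.
.####
.####
..###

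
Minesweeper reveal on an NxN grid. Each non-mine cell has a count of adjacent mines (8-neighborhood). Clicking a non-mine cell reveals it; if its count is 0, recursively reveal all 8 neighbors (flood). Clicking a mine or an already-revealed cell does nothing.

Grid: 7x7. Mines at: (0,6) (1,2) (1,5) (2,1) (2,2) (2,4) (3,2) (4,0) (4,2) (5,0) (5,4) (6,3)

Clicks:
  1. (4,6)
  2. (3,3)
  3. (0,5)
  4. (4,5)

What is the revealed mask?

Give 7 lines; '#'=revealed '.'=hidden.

Click 1 (4,6) count=0: revealed 10 new [(2,5) (2,6) (3,5) (3,6) (4,5) (4,6) (5,5) (5,6) (6,5) (6,6)] -> total=10
Click 2 (3,3) count=4: revealed 1 new [(3,3)] -> total=11
Click 3 (0,5) count=2: revealed 1 new [(0,5)] -> total=12
Click 4 (4,5) count=1: revealed 0 new [(none)] -> total=12

Answer: .....#.
.......
.....##
...#.##
.....##
.....##
.....##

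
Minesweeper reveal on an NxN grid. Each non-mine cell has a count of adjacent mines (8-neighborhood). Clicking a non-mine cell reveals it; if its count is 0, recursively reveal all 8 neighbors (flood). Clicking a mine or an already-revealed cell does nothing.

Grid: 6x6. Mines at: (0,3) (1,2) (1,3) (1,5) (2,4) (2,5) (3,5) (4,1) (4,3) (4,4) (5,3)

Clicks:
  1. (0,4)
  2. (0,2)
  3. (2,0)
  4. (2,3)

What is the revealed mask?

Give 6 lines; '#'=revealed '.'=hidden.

Answer: ###.#.
##....
##.#..
##....
......
......

Derivation:
Click 1 (0,4) count=3: revealed 1 new [(0,4)] -> total=1
Click 2 (0,2) count=3: revealed 1 new [(0,2)] -> total=2
Click 3 (2,0) count=0: revealed 8 new [(0,0) (0,1) (1,0) (1,1) (2,0) (2,1) (3,0) (3,1)] -> total=10
Click 4 (2,3) count=3: revealed 1 new [(2,3)] -> total=11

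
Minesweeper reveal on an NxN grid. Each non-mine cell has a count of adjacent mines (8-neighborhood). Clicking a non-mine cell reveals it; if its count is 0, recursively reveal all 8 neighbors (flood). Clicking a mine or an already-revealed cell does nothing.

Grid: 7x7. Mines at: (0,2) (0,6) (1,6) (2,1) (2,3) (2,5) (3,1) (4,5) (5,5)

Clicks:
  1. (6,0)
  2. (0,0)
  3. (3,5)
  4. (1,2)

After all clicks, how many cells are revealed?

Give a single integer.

Click 1 (6,0) count=0: revealed 18 new [(3,2) (3,3) (3,4) (4,0) (4,1) (4,2) (4,3) (4,4) (5,0) (5,1) (5,2) (5,3) (5,4) (6,0) (6,1) (6,2) (6,3) (6,4)] -> total=18
Click 2 (0,0) count=0: revealed 4 new [(0,0) (0,1) (1,0) (1,1)] -> total=22
Click 3 (3,5) count=2: revealed 1 new [(3,5)] -> total=23
Click 4 (1,2) count=3: revealed 1 new [(1,2)] -> total=24

Answer: 24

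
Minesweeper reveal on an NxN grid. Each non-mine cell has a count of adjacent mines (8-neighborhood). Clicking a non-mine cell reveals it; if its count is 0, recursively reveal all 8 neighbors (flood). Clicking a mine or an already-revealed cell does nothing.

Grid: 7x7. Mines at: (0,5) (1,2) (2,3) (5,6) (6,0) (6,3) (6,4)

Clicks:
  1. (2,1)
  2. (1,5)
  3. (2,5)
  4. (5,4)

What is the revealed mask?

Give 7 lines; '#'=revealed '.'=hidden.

Click 1 (2,1) count=1: revealed 1 new [(2,1)] -> total=1
Click 2 (1,5) count=1: revealed 1 new [(1,5)] -> total=2
Click 3 (2,5) count=0: revealed 31 new [(0,0) (0,1) (1,0) (1,1) (1,4) (1,6) (2,0) (2,2) (2,4) (2,5) (2,6) (3,0) (3,1) (3,2) (3,3) (3,4) (3,5) (3,6) (4,0) (4,1) (4,2) (4,3) (4,4) (4,5) (4,6) (5,0) (5,1) (5,2) (5,3) (5,4) (5,5)] -> total=33
Click 4 (5,4) count=2: revealed 0 new [(none)] -> total=33

Answer: ##.....
##..###
###.###
#######
#######
######.
.......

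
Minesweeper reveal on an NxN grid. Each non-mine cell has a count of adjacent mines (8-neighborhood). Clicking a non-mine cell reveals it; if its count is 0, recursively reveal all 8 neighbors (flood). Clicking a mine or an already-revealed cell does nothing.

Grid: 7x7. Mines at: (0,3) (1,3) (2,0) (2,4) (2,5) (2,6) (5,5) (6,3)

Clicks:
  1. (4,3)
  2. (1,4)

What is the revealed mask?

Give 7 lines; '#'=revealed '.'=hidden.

Answer: .......
....#..
.###...
#####..
#####..
#####..
###....

Derivation:
Click 1 (4,3) count=0: revealed 21 new [(2,1) (2,2) (2,3) (3,0) (3,1) (3,2) (3,3) (3,4) (4,0) (4,1) (4,2) (4,3) (4,4) (5,0) (5,1) (5,2) (5,3) (5,4) (6,0) (6,1) (6,2)] -> total=21
Click 2 (1,4) count=4: revealed 1 new [(1,4)] -> total=22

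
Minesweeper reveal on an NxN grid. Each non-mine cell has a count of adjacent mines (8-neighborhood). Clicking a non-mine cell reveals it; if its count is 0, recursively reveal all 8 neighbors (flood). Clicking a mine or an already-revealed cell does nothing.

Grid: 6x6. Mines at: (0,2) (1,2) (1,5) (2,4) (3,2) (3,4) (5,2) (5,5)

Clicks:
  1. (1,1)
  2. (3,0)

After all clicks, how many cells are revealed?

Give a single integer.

Click 1 (1,1) count=2: revealed 1 new [(1,1)] -> total=1
Click 2 (3,0) count=0: revealed 11 new [(0,0) (0,1) (1,0) (2,0) (2,1) (3,0) (3,1) (4,0) (4,1) (5,0) (5,1)] -> total=12

Answer: 12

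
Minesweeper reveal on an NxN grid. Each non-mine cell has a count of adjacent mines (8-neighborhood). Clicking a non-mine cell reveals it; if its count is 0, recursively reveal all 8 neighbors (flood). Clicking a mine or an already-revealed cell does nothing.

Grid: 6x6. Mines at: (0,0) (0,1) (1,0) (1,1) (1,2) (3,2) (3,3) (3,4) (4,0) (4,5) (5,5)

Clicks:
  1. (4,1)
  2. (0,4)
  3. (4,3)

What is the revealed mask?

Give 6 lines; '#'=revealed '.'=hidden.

Click 1 (4,1) count=2: revealed 1 new [(4,1)] -> total=1
Click 2 (0,4) count=0: revealed 9 new [(0,3) (0,4) (0,5) (1,3) (1,4) (1,5) (2,3) (2,4) (2,5)] -> total=10
Click 3 (4,3) count=3: revealed 1 new [(4,3)] -> total=11

Answer: ...###
...###
...###
......
.#.#..
......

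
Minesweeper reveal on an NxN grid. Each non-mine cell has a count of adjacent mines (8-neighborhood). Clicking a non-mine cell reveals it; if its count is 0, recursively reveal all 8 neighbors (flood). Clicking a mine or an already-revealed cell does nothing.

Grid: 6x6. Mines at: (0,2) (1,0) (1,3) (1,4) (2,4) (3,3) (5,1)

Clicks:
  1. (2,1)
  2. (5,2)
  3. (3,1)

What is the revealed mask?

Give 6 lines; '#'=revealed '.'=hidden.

Click 1 (2,1) count=1: revealed 1 new [(2,1)] -> total=1
Click 2 (5,2) count=1: revealed 1 new [(5,2)] -> total=2
Click 3 (3,1) count=0: revealed 8 new [(2,0) (2,2) (3,0) (3,1) (3,2) (4,0) (4,1) (4,2)] -> total=10

Answer: ......
......
###...
###...
###...
..#...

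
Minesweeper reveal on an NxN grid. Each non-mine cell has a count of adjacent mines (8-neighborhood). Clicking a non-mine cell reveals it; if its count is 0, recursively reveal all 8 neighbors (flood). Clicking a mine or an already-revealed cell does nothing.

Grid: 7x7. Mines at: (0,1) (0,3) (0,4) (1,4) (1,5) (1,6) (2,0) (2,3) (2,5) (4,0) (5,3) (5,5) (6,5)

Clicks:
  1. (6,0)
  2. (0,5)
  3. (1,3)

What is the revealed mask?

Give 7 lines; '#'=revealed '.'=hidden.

Click 1 (6,0) count=0: revealed 6 new [(5,0) (5,1) (5,2) (6,0) (6,1) (6,2)] -> total=6
Click 2 (0,5) count=4: revealed 1 new [(0,5)] -> total=7
Click 3 (1,3) count=4: revealed 1 new [(1,3)] -> total=8

Answer: .....#.
...#...
.......
.......
.......
###....
###....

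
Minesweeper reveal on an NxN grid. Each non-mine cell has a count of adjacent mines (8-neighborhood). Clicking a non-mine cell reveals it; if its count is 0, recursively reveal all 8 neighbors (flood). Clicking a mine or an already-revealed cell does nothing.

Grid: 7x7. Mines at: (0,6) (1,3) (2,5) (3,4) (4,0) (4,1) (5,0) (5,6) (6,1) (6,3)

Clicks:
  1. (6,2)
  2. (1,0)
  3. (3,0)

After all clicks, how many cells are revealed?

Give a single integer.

Click 1 (6,2) count=2: revealed 1 new [(6,2)] -> total=1
Click 2 (1,0) count=0: revealed 12 new [(0,0) (0,1) (0,2) (1,0) (1,1) (1,2) (2,0) (2,1) (2,2) (3,0) (3,1) (3,2)] -> total=13
Click 3 (3,0) count=2: revealed 0 new [(none)] -> total=13

Answer: 13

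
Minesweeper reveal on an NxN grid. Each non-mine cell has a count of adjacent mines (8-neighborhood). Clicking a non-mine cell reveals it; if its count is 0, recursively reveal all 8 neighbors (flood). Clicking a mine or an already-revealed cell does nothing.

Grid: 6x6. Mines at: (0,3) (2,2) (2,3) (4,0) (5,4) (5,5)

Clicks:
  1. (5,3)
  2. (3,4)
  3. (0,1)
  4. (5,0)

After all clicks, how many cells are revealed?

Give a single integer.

Click 1 (5,3) count=1: revealed 1 new [(5,3)] -> total=1
Click 2 (3,4) count=1: revealed 1 new [(3,4)] -> total=2
Click 3 (0,1) count=0: revealed 10 new [(0,0) (0,1) (0,2) (1,0) (1,1) (1,2) (2,0) (2,1) (3,0) (3,1)] -> total=12
Click 4 (5,0) count=1: revealed 1 new [(5,0)] -> total=13

Answer: 13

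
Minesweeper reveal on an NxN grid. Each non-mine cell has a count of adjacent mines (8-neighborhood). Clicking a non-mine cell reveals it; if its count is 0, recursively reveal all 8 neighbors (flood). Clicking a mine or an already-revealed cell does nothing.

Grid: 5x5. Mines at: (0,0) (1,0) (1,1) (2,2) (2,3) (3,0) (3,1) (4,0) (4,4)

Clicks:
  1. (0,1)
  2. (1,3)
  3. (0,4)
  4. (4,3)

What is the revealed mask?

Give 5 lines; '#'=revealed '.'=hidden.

Answer: .####
..###
.....
.....
...#.

Derivation:
Click 1 (0,1) count=3: revealed 1 new [(0,1)] -> total=1
Click 2 (1,3) count=2: revealed 1 new [(1,3)] -> total=2
Click 3 (0,4) count=0: revealed 5 new [(0,2) (0,3) (0,4) (1,2) (1,4)] -> total=7
Click 4 (4,3) count=1: revealed 1 new [(4,3)] -> total=8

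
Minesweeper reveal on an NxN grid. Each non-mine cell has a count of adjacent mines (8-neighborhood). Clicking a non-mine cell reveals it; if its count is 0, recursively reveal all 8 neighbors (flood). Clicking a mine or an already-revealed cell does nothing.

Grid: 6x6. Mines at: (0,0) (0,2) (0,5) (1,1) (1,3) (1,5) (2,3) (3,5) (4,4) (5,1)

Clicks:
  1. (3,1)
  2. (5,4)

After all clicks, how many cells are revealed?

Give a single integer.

Answer: 10

Derivation:
Click 1 (3,1) count=0: revealed 9 new [(2,0) (2,1) (2,2) (3,0) (3,1) (3,2) (4,0) (4,1) (4,2)] -> total=9
Click 2 (5,4) count=1: revealed 1 new [(5,4)] -> total=10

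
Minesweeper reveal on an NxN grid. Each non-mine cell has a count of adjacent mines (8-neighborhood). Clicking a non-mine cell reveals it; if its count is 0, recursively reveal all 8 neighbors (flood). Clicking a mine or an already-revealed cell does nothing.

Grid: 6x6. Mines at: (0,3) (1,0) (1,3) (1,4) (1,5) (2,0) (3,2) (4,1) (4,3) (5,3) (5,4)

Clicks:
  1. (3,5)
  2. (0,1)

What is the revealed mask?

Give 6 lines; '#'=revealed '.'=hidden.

Answer: .#....
......
....##
....##
....##
......

Derivation:
Click 1 (3,5) count=0: revealed 6 new [(2,4) (2,5) (3,4) (3,5) (4,4) (4,5)] -> total=6
Click 2 (0,1) count=1: revealed 1 new [(0,1)] -> total=7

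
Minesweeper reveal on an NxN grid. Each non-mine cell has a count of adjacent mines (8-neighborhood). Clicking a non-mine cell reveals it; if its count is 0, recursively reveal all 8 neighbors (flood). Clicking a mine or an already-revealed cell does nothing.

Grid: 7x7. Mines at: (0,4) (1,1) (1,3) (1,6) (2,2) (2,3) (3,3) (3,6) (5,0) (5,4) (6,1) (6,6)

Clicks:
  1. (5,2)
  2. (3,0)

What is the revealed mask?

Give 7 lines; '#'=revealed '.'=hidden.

Answer: .......
.......
##.....
##.....
##.....
..#....
.......

Derivation:
Click 1 (5,2) count=1: revealed 1 new [(5,2)] -> total=1
Click 2 (3,0) count=0: revealed 6 new [(2,0) (2,1) (3,0) (3,1) (4,0) (4,1)] -> total=7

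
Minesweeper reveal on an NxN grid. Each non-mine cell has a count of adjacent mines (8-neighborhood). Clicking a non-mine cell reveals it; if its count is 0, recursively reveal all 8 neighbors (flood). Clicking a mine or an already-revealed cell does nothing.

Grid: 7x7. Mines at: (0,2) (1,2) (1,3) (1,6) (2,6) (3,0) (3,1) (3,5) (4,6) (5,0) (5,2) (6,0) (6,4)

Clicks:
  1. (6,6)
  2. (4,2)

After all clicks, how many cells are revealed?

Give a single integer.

Answer: 5

Derivation:
Click 1 (6,6) count=0: revealed 4 new [(5,5) (5,6) (6,5) (6,6)] -> total=4
Click 2 (4,2) count=2: revealed 1 new [(4,2)] -> total=5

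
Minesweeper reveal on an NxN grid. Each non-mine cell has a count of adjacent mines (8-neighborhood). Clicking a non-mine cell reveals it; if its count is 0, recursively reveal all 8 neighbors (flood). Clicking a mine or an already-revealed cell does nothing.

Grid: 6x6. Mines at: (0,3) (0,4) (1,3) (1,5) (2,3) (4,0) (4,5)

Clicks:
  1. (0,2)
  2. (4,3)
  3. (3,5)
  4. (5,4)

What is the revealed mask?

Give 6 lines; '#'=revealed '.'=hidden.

Answer: ..#...
......
......
.#####
.####.
.####.

Derivation:
Click 1 (0,2) count=2: revealed 1 new [(0,2)] -> total=1
Click 2 (4,3) count=0: revealed 12 new [(3,1) (3,2) (3,3) (3,4) (4,1) (4,2) (4,3) (4,4) (5,1) (5,2) (5,3) (5,4)] -> total=13
Click 3 (3,5) count=1: revealed 1 new [(3,5)] -> total=14
Click 4 (5,4) count=1: revealed 0 new [(none)] -> total=14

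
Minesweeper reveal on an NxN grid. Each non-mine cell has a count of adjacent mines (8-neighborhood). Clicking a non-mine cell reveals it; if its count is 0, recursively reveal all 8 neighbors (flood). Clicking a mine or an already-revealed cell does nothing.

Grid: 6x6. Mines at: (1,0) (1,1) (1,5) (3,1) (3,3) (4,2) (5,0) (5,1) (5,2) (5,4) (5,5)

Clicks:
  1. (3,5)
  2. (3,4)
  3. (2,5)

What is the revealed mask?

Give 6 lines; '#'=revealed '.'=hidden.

Click 1 (3,5) count=0: revealed 6 new [(2,4) (2,5) (3,4) (3,5) (4,4) (4,5)] -> total=6
Click 2 (3,4) count=1: revealed 0 new [(none)] -> total=6
Click 3 (2,5) count=1: revealed 0 new [(none)] -> total=6

Answer: ......
......
....##
....##
....##
......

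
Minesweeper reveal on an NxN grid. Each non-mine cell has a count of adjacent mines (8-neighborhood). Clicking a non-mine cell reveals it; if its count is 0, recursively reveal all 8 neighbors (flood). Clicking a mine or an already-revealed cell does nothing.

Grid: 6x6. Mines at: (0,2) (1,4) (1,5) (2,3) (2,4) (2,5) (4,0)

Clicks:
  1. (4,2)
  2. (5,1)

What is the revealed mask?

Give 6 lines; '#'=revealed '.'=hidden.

Answer: ......
......
......
.#####
.#####
.#####

Derivation:
Click 1 (4,2) count=0: revealed 15 new [(3,1) (3,2) (3,3) (3,4) (3,5) (4,1) (4,2) (4,3) (4,4) (4,5) (5,1) (5,2) (5,3) (5,4) (5,5)] -> total=15
Click 2 (5,1) count=1: revealed 0 new [(none)] -> total=15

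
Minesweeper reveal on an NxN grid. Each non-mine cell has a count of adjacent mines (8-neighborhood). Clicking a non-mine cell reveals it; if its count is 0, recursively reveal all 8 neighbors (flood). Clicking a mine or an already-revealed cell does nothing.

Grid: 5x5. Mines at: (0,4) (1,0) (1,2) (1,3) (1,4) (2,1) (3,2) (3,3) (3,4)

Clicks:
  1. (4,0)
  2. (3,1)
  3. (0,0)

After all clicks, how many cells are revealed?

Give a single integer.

Answer: 5

Derivation:
Click 1 (4,0) count=0: revealed 4 new [(3,0) (3,1) (4,0) (4,1)] -> total=4
Click 2 (3,1) count=2: revealed 0 new [(none)] -> total=4
Click 3 (0,0) count=1: revealed 1 new [(0,0)] -> total=5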